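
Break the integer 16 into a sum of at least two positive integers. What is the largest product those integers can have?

324

Fill g[k] for k=2..16: at each k try every first piece i and multiply by the better of (k−i) uncut or g[k−i].
Small cases: g[2]=1, g[3]=2, g[4]=4, g[5]=6, g[6]=9, g[7]=12, g[8]=18, g[9]=27, g[10]=36, g[11]=54.
g[12] = max(1×54, 2×36, 3×27, …, 10×2, 11×1) = 81
g[13] = max(1×81, 2×54, 3×36, …, 11×2, 12×1) = 108
g[14] = max(1×108, 2×81, 3×54, …, 12×2, 13×1) = 162
g[15] = max(1×162, 2×108, 3×81, …, 13×2, 14×1) = 243
g[16] = max(1×243, 2×162, 3×108, …, 14×2, 15×1) = 324
One optimal split: 3 + 3 + 3 + 3 + 2 + 2; product 3×3×3×3×2×2 = 324.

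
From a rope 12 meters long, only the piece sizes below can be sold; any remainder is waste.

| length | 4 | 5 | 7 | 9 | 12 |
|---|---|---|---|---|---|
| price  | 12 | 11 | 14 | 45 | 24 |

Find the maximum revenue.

45

Let r[k] be the best obtainable value from length k. For each k, try every first piece i and keep the best of price[i] + r[k−i].
r[1] = 0
r[2] = 0
r[3] = 0
r[4] = 12
r[5] = max(12+0, 11+0) = 12
r[6] = max(12+0, 11+0) = 12
r[7] = max(12+0, 11+0, 14+0) = 14
r[8] = max(12+12, 11+0, 14+0) = 24
r[9] = max(12+12, 11+12, 14+0, 45+0) = 45
r[10] = max(12+12, 11+12, 14+0, 45+0) = 45
r[11] = max(12+14, 11+12, 14+12, 45+0) = 45
r[12] = max(12+24, 11+14, 14+12, 45+0, 24+0) = 45
One optimal cutting: pieces 9 with 3 meters of scrap → €45.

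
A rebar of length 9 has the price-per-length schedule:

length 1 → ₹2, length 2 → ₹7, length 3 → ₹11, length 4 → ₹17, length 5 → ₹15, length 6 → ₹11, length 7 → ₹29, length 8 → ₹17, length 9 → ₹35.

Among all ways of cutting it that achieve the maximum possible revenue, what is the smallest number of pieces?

2

Consider every possible first cut. r[k] is the best of p[i]+r[k−i] over all sellable i≤k.
r[1] = 2
r[2] = max(2+2, 7+0) = 7
r[3] = max(2+7, 7+2, 11+0) = 11
r[4] = max(2+11, 7+7, 11+2, 17+0) = 17
r[5] = max(2+17, 7+11, 11+7, 17+2, 15+0) = 19
r[6] = max(2+19, 7+17, 11+11, 17+7, 15+2, 11+0) = 24
r[7] = max(2+24, 7+19, 11+17, …, 11+2, 29+0) = 29
r[8] = max(2+29, 7+24, 11+19, …, 29+2, 17+0) = 34
r[9] = max(2+34, 7+29, 11+24, …, 17+2, 35+0) = 36
Maximum revenue is ₹36.
Now minimize piece count subject to staying optimal: for each k, pieces[k] = 1 + min over i with p[i]+r[k−i]=r[k] of pieces[k−i].
pieces[6] = 2
pieces[7] = 1
pieces[8] = 2
pieces[9] = 2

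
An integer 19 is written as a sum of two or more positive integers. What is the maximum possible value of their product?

Fill g[k] for k=2..19: at each k try every first piece i and multiply by the better of (k−i) uncut or g[k−i].
g[2] = 1*max(1,0) = 1*1 = 1
g[3] = 1*max(2,1) = 1*2 = 2
g[4] = 2*max(2,1) = 2*2 = 4
g[5] = 2*max(3,2) = 2*3 = 6
g[6] = 3*max(3,2) = 3*3 = 9
g[7] = 2*max(5,6) = 2*6 = 12
g[8] = 2*max(6,9) = 2*9 = 18
g[9] = 3*max(6,9) = 3*9 = 27
g[10] = 2*max(8,18) = 2*18 = 36
g[11] = 2*max(9,27) = 2*27 = 54
g[12] = 3*max(9,27) = 3*27 = 81
g[13] = 2*max(11,54) = 2*54 = 108
g[14] = 2*max(12,81) = 2*81 = 162
g[15] = 3*max(12,81) = 3*81 = 243
g[16] = 2*max(14,162) = 2*162 = 324
g[17] = 2*max(15,243) = 2*243 = 486
g[18] = 3*max(15,243) = 3*243 = 729
g[19] = 2*max(17,486) = 2*486 = 972
One optimal split: 3 + 3 + 3 + 3 + 3 + 2 + 2; product 3*3*3*3*3*2*2 = 972.

972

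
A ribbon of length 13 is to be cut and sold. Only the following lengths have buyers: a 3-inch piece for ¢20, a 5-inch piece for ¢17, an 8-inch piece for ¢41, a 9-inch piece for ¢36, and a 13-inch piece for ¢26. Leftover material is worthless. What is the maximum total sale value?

Consider every possible first cut. best[k] is the best of p[i]+best[k−i] over all sellable i≤k.
best[1] = 0
best[2] = 0
best[3] = 20
best[4] = 20
best[5] = max(20+0, 17+0) = 20
best[6] = max(20+20, 17+0) = 40
best[7] = max(20+20, 17+0) = 40
best[8] = max(20+20, 17+20, 41+0) = 41
best[9] = max(20+40, 17+20, 41+0, 36+0) = 60
best[10] = max(20+40, 17+20, 41+0, 36+0) = 60
best[11] = max(20+41, 17+40, 41+20, 36+0) = 61
best[12] = max(20+60, 17+40, 41+20, 36+20) = 80
best[13] = max(20+60, 17+41, 41+20, 36+20, 26+0) = 80
One optimal cutting: pieces 3 + 3 + 3 + 3 with 1 inch of scrap → ¢80.

80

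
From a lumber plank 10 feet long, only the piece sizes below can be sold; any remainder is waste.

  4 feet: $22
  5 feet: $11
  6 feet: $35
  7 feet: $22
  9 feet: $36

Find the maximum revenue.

57

Let best[k] be the best obtainable value from length k. For each k, try every first piece i and keep the best of price[i] + best[k−i].
best[1] = 0
best[2] = 0
best[3] = 0
best[4] = 22
best[5] = 22
best[6] = 35
best[7] = 35
best[8] = 44  (first piece 4, then best[4]=22)
best[9] = 44
best[10] = 57  (first piece 4, then best[6]=35)
One optimal cutting: 6 + 4 → $57.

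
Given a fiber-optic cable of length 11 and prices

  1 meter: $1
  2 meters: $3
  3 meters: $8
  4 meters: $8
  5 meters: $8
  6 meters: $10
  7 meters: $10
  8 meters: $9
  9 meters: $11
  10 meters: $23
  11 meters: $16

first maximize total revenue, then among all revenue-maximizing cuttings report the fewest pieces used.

Consider every possible first cut. r[k] is the best of p[i]+r[k−i] over all sellable i≤k.
r[1] = 1
r[2] = max(1+1, 3+0) = 3
r[3] = max(1+3, 3+1, 8+0) = 8
r[4] = max(1+8, 3+3, 8+1, 8+0) = 9
r[5] = max(1+9, 3+8, 8+3, 8+1, 8+0) = 11
r[6] = max(1+11, 3+9, 8+8, 8+3, 8+1, 10+0) = 16
r[7] = max(1+16, 3+11, 8+9, …, 10+1, 10+0) = 17
r[8] = max(1+17, 3+16, 8+11, …, 10+1, 9+0) = 19
r[9] = max(1+19, 3+17, 8+16, …, 9+1, 11+0) = 24
r[10] = max(1+24, 3+19, 8+17, …, 11+1, 23+0) = 25
r[11] = max(1+25, 3+24, 8+19, …, 23+1, 16+0) = 27
Maximum revenue is $27.
Now minimize piece count subject to staying optimal: for each k, pieces[k] = 1 + min over i with p[i]+r[k−i]=r[k] of pieces[k−i].
pieces[8] = 3
pieces[9] = 3
pieces[10] = 4
pieces[11] = 4

4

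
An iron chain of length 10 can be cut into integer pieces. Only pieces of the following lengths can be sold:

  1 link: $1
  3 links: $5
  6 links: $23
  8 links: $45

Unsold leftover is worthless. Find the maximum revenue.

Consider every possible first cut. r[k] is the best of p[i]+r[k−i] over all sellable i≤k.
r[1] = 1
r[2] = 2  (first piece 1, then r[1]=1)
r[3] = max(1+2, 5+0) = 5
r[4] = max(1+5, 5+1) = 6
r[5] = max(1+6, 5+2) = 7
r[6] = max(1+7, 5+5, 23+0) = 23
r[7] = max(1+23, 5+6, 23+1) = 24
r[8] = max(1+24, 5+7, 23+2, 45+0) = 45
r[9] = max(1+45, 5+23, 23+5, 45+1) = 46
r[10] = max(1+46, 5+24, 23+6, 45+2) = 47
One optimal cutting: 8 + 1 + 1 → $47.

47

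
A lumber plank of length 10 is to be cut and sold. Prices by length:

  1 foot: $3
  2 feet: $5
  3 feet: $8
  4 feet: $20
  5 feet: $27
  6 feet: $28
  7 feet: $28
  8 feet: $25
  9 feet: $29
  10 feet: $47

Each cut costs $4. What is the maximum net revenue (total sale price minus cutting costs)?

Build r[k] bottom-up: r[k] = max over allowed piece i of (p[i] + r[k−i]) − 4 per cut.
r[1] = 3
r[2] = max(3+3-4, 5+0) = 5
r[3] = max(3+5-4, 5+3-4, 8+0) = 8
r[4] = max(3+8-4, 5+5-4, 8+3-4, 20+0) = 20
r[5] = max(3+20-4, 5+8-4, 8+5-4, 20+3-4, 27+0) = 27
r[6] = max(3+27-4, 5+20-4, 8+8-4, 20+5-4, 27+3-4, 28+0) = 28
r[7] = max(3+28-4, 5+27-4, 8+20-4, …, 28+3-4, 28+0) = 28
r[8] = max(3+28-4, 5+28-4, 8+27-4, …, 28+3-4, 25+0) = 36
r[9] = max(3+36-4, 5+28-4, 8+28-4, …, 25+3-4, 29+0) = 43
r[10] = max(3+43-4, 5+36-4, 8+28-4, …, 29+3-4, 47+0) = 50
One optimal plan: pieces 5 + 5 (1 cut) → $54 − $4 = $50.

50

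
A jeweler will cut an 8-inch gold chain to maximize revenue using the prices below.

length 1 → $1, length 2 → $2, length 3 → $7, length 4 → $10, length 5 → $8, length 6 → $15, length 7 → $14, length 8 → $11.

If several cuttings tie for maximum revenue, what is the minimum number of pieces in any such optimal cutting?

2

Let r[k] be the best obtainable value from length k. For each k, try every first piece i and keep the best of price[i] + r[k−i].
r[1] = 1
r[2] = 2  (first piece 1, then r[1]=1)
r[3] = 7
r[4] = 10
r[5] = 11  (first piece 1, then r[4]=10)
r[6] = 15
r[7] = 17  (first piece 3, then r[4]=10)
r[8] = 20  (first piece 4, then r[4]=10)
Maximum revenue is $20.
Now minimize piece count subject to staying optimal: for each k, pieces[k] = 1 + min over i with p[i]+r[k−i]=r[k] of pieces[k−i].
pieces[5] = 2
pieces[6] = 1
pieces[7] = 2
pieces[8] = 2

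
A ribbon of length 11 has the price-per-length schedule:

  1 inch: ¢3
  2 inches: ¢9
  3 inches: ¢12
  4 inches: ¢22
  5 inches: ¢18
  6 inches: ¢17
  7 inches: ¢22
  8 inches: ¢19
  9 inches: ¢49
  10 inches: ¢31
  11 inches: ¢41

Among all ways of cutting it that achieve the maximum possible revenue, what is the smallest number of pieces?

Build r[k] bottom-up: r[k] = max over allowed piece i of (p[i] + r[k−i]).
r[1] = 3
r[2] = max(3+3, 9+0) = 9
r[3] = max(3+9, 9+3, 12+0) = 12
r[4] = max(3+12, 9+9, 12+3, 22+0) = 22
r[5] = max(3+22, 9+12, 12+9, 22+3, 18+0) = 25
r[6] = max(3+25, 9+22, 12+12, 22+9, 18+3, 17+0) = 31
r[7] = max(3+31, 9+25, 12+22, …, 17+3, 22+0) = 34
r[8] = max(3+34, 9+31, 12+25, …, 22+3, 19+0) = 44
r[9] = max(3+44, 9+34, 12+31, …, 19+3, 49+0) = 49
r[10] = max(3+49, 9+44, 12+34, …, 49+3, 31+0) = 53
r[11] = max(3+53, 9+49, 12+44, …, 31+3, 41+0) = 58
Maximum revenue is ¢58.
Now minimize piece count subject to staying optimal: for each k, pieces[k] = 1 + min over i with p[i]+r[k−i]=r[k] of pieces[k−i].
pieces[8] = 2
pieces[9] = 1
pieces[10] = 3
pieces[11] = 2

2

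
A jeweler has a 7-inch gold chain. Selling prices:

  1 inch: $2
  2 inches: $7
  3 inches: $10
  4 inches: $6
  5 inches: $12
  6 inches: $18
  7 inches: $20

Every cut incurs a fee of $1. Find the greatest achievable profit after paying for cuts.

22

Consider every possible first cut. r[k] is the best of p[i]+r[k−i] over all sellable i≤k, charging 1 whenever i<k.
r[1] = 2
r[2] = max(2+2-1, 7+0) = 7
r[3] = max(2+7-1, 7+2-1, 10+0) = 10
r[4] = max(2+10-1, 7+7-1, 10+2-1, 6+0) = 13
r[5] = max(2+13-1, 7+10-1, 10+7-1, 6+2-1, 12+0) = 16
r[6] = max(2+16-1, 7+13-1, 10+10-1, 6+7-1, 12+2-1, 18+0) = 19
r[7] = max(2+19-1, 7+16-1, 10+13-1, …, 18+2-1, 20+0) = 22
One optimal plan: pieces 3 + 2 + 2 (2 cuts) → $24 − $2 = $22.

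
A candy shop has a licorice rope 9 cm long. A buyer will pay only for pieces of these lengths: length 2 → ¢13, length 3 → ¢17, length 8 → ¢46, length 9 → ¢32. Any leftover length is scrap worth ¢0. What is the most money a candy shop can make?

Let r[k] be the best obtainable value from length k. For each k, try every first piece i and keep the best of price[i] + r[k−i].
r[1] = 0
r[2] = 13
r[3] = max(13+0, 17+0) = 17
r[4] = max(13+13, 17+0) = 26
r[5] = max(13+17, 17+13) = 30
r[6] = max(13+26, 17+17) = 39
r[7] = max(13+30, 17+26) = 43
r[8] = max(13+39, 17+30, 46+0) = 52
r[9] = max(13+43, 17+39, 46+0, 32+0) = 56
One optimal cutting: 3 + 2 + 2 + 2 → ¢56.

56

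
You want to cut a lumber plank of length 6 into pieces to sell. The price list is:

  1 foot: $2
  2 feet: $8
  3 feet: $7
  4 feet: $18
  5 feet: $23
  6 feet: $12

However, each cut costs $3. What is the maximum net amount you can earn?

23

Consider every possible first cut. v[k] is the best of p[i]+v[k−i] over all sellable i≤k, charging 3 whenever i<k.
v[1] = 2
v[2] = 8
v[3] = 7  (first piece 1, then v[2]=8)
v[4] = 18
v[5] = 23
v[6] = 23  (first piece 2, then v[4]=18)
One optimal plan: pieces 4 + 2 (1 cut) → $26 − $3 = $23.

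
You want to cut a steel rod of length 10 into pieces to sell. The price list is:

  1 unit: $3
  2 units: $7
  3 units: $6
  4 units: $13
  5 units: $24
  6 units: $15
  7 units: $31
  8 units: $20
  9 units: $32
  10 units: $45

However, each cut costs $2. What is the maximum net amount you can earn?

46

Consider every possible first cut. net[k] is the best of p[i]+net[k−i] over all sellable i≤k, charging 2 whenever i<k.
net[1] = 3
net[2] = max(3+3-2, 7+0) = 7
net[3] = max(3+7-2, 7+3-2, 6+0) = 8
net[4] = max(3+8-2, 7+7-2, 6+3-2, 13+0) = 13
net[5] = max(3+13-2, 7+8-2, 6+7-2, 13+3-2, 24+0) = 24
net[6] = max(3+24-2, 7+13-2, 6+8-2, 13+7-2, 24+3-2, 15+0) = 25
net[7] = max(3+25-2, 7+24-2, 6+13-2, …, 15+3-2, 31+0) = 31
net[8] = max(3+31-2, 7+25-2, 6+24-2, …, 31+3-2, 20+0) = 32
net[9] = max(3+32-2, 7+31-2, 6+25-2, …, 20+3-2, 32+0) = 36
net[10] = max(3+36-2, 7+32-2, 6+31-2, …, 32+3-2, 45+0) = 46
One optimal plan: pieces 5 + 5 (1 cut) → $48 − $2 = $46.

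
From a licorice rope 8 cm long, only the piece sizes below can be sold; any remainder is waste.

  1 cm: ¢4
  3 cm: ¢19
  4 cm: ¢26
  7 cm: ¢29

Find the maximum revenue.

52

Let best[k] be the best obtainable value from length k. For each k, try every first piece i and keep the best of price[i] + best[k−i].
best[1] = 4
best[2] = 8  (first piece 1, then best[1]=4)
best[3] = max(4+8, 19+0) = 19
best[4] = max(4+19, 19+4, 26+0) = 26
best[5] = max(4+26, 19+8, 26+4) = 30
best[6] = max(4+30, 19+19, 26+8) = 38
best[7] = max(4+38, 19+26, 26+19, 29+0) = 45
best[8] = max(4+45, 19+30, 26+26, 29+4) = 52
One optimal cutting: 4 + 4 → ¢52.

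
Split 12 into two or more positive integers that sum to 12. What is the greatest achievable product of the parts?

Define P[k] = max over 1≤i<k of i · max(k−i, P[k−i]); the inner max lets the remainder stay uncut if that's better.
Small cases: P[2]=1, P[3]=2, P[4]=4, P[5]=6, P[6]=9.
P[7] = max(1·9, 2·6, 3·4, 4·3, 5·2, 6·1) = 12
P[8] = max(1·12, 2·9, 3·6, …, 6·2, 7·1) = 18
P[9] = max(1·18, 2·12, 3·9, …, 7·2, 8·1) = 27
P[10] = max(1·27, 2·18, 3·12, …, 8·2, 9·1) = 36
P[11] = max(1·36, 2·27, 3·18, …, 9·2, 10·1) = 54
P[12] = max(1·54, 2·36, 3·27, …, 10·2, 11·1) = 81
One optimal split: 3 + 3 + 3 + 3; product 3·3·3·3 = 81.

81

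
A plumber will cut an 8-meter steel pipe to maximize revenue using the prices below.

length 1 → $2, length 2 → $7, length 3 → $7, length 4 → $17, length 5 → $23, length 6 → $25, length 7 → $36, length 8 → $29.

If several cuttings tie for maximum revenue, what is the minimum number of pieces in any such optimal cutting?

2

Let r[k] be the best obtainable value from length k. For each k, try every first piece i and keep the best of price[i] + r[k−i].
r[1] = 2
r[2] = max(2+2, 7+0) = 7
r[3] = max(2+7, 7+2, 7+0) = 9
r[4] = max(2+9, 7+7, 7+2, 17+0) = 17
r[5] = max(2+17, 7+9, 7+7, 17+2, 23+0) = 23
r[6] = max(2+23, 7+17, 7+9, 17+7, 23+2, 25+0) = 25
r[7] = max(2+25, 7+23, 7+17, …, 25+2, 36+0) = 36
r[8] = max(2+36, 7+25, 7+23, …, 36+2, 29+0) = 38
Maximum revenue is $38.
Now minimize piece count subject to staying optimal: for each k, pieces[k] = 1 + min over i with p[i]+r[k−i]=r[k] of pieces[k−i].
pieces[5] = 1
pieces[6] = 1
pieces[7] = 1
pieces[8] = 2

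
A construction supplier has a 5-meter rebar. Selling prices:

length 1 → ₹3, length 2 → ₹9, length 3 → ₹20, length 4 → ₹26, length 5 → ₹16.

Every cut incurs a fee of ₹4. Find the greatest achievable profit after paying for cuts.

Build v[k] bottom-up: v[k] = max over allowed piece i of (p[i] + v[k−i]) − 4 per cut.
v[1] = 3
v[2] = 9
v[3] = 20
v[4] = 26
v[5] = 25  (first piece 1, then v[4]=26)
One optimal plan: pieces 4 + 1 (1 cut) → ₹29 − ₹4 = ₹25.

25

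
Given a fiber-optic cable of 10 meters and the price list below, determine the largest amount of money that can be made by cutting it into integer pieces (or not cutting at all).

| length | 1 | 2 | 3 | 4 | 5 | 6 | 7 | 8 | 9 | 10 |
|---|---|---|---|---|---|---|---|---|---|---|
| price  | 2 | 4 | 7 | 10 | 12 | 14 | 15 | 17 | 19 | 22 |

24

Consider every possible first cut. best[k] is the best of p[i]+best[k−i] over all sellable i≤k.
best[1] = 2
best[2] = max(2+2, 4+0) = 4
best[3] = max(2+4, 4+2, 7+0) = 7
best[4] = max(2+7, 4+4, 7+2, 10+0) = 10
best[5] = max(2+10, 4+7, 7+4, 10+2, 12+0) = 12
best[6] = max(2+12, 4+10, 7+7, 10+4, 12+2, 14+0) = 14
best[7] = max(2+14, 4+12, 7+10, …, 14+2, 15+0) = 17
best[8] = max(2+17, 4+14, 7+12, …, 15+2, 17+0) = 20
best[9] = max(2+20, 4+17, 7+14, …, 17+2, 19+0) = 22
best[10] = max(2+22, 4+20, 7+17, …, 19+2, 22+0) = 24
One optimal cutting: 4 + 4 + 1 + 1 → $10 + $10 + $2 + $2 = $24.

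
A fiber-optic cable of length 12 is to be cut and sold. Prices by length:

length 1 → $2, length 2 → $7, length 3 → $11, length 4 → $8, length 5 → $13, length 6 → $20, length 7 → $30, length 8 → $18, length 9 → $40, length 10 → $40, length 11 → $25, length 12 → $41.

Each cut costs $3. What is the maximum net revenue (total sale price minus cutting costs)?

Build net[k] bottom-up: net[k] = max over allowed piece i of (p[i] + net[k−i]) − 3 per cut.
net[1] = 2
net[2] = 7
net[3] = 11
net[4] = 11  (first piece 2, then net[2]=7)
net[5] = 15  (first piece 2, then net[3]=11)
net[6] = 20
net[7] = 30
net[8] = 29  (first piece 1, then net[7]=30)
net[9] = 40
net[10] = 40
net[11] = 44  (first piece 2, then net[9]=40)
net[12] = 48  (first piece 3, then net[9]=40)
One optimal plan: pieces 9 + 3 (1 cut) → $51 − $3 = $48.

48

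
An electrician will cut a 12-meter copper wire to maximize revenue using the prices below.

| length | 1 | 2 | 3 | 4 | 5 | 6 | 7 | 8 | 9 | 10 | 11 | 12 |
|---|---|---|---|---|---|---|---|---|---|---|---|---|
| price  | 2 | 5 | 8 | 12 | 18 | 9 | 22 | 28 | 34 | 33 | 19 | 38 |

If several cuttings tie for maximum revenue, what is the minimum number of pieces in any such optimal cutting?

2

Let r[k] be the best obtainable value from length k. For each k, try every first piece i and keep the best of price[i] + r[k−i].
r[1] = 2
r[2] = 5
r[3] = 8
r[4] = 12
r[5] = 18
r[6] = 20  (first piece 1, then r[5]=18)
r[7] = 23  (first piece 2, then r[5]=18)
r[8] = 28
r[9] = 34
r[10] = 36  (first piece 1, then r[9]=34)
r[11] = 39  (first piece 2, then r[9]=34)
r[12] = 42  (first piece 3, then r[9]=34)
Maximum revenue is €42.
Now minimize piece count subject to staying optimal: for each k, pieces[k] = 1 + min over i with p[i]+r[k−i]=r[k] of pieces[k−i].
pieces[9] = 1
pieces[10] = 2
pieces[11] = 2
pieces[12] = 2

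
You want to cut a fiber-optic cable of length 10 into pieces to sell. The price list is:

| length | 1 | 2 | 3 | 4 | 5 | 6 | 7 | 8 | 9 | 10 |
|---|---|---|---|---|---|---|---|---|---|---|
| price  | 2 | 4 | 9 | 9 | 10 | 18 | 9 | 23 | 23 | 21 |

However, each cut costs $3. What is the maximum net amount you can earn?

Let v[k] be the best obtainable value from length k. For each k, try every first piece i and keep the best of price[i] + v[k−i] minus the 3 cut fee when i<k.
v[1] = 2
v[2] = max(2+2-3, 4+0) = 4
v[3] = max(2+4-3, 4+2-3, 9+0) = 9
v[4] = max(2+9-3, 4+4-3, 9+2-3, 9+0) = 9
v[5] = max(2+9-3, 4+9-3, 9+4-3, 9+2-3, 10+0) = 10
v[6] = max(2+10-3, 4+9-3, 9+9-3, 9+4-3, 10+2-3, 18+0) = 18
v[7] = max(2+18-3, 4+10-3, 9+9-3, …, 18+2-3, 9+0) = 17
v[8] = max(2+17-3, 4+18-3, 9+10-3, …, 9+2-3, 23+0) = 23
v[9] = max(2+23-3, 4+17-3, 9+18-3, …, 23+2-3, 23+0) = 24
v[10] = max(2+24-3, 4+23-3, 9+17-3, …, 23+2-3, 21+0) = 24
One optimal plan: pieces 8 + 2 (1 cut) → $27 − $3 = $24.

24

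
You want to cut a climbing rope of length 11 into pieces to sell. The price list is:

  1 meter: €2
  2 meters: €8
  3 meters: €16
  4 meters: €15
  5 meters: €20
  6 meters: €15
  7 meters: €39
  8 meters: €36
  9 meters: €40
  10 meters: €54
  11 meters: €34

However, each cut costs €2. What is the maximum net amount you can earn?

Build net[k] bottom-up: net[k] = max over allowed piece i of (p[i] + net[k−i]) − 2 per cut.
net[1] = 2
net[2] = max(2+2-2, 8+0) = 8
net[3] = max(2+8-2, 8+2-2, 16+0) = 16
net[4] = max(2+16-2, 8+8-2, 16+2-2, 15+0) = 16
net[5] = max(2+16-2, 8+16-2, 16+8-2, 15+2-2, 20+0) = 22
net[6] = max(2+22-2, 8+16-2, 16+16-2, 15+8-2, 20+2-2, 15+0) = 30
net[7] = max(2+30-2, 8+22-2, 16+16-2, …, 15+2-2, 39+0) = 39
net[8] = max(2+39-2, 8+30-2, 16+22-2, …, 39+2-2, 36+0) = 39
net[9] = max(2+39-2, 8+39-2, 16+30-2, …, 36+2-2, 40+0) = 45
net[10] = max(2+45-2, 8+39-2, 16+39-2, …, 40+2-2, 54+0) = 54
net[11] = max(2+54-2, 8+45-2, 16+39-2, …, 54+2-2, 34+0) = 54
One optimal plan: pieces 10 + 1 (1 cut) → €56 − €2 = €54.

54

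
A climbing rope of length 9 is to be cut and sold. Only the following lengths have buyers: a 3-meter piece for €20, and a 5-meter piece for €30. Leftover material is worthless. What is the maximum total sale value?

Consider every possible first cut. r[k] is the best of p[i]+r[k−i] over all sellable i≤k.
r[1] = 0
r[2] = 0
r[3] = 20
r[4] = 20
r[5] = max(20+0, 30+0) = 30
r[6] = max(20+20, 30+0) = 40
r[7] = max(20+20, 30+0) = 40
r[8] = max(20+30, 30+20) = 50
r[9] = max(20+40, 30+20) = 60
One optimal cutting: 3 + 3 + 3 → €60.

60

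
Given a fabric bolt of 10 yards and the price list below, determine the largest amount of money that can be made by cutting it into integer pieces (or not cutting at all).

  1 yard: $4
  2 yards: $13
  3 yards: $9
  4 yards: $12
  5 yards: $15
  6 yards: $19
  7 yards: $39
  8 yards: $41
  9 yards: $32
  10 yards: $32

Build best[k] bottom-up: best[k] = max over allowed piece i of (p[i] + best[k−i]).
best[1] = 4
best[2] = max(4+4, 13+0) = 13
best[3] = max(4+13, 13+4, 9+0) = 17
best[4] = max(4+17, 13+13, 9+4, 12+0) = 26
best[5] = max(4+26, 13+17, 9+13, 12+4, 15+0) = 30
best[6] = max(4+30, 13+26, 9+17, 12+13, 15+4, 19+0) = 39
best[7] = max(4+39, 13+30, 9+26, …, 19+4, 39+0) = 43
best[8] = max(4+43, 13+39, 9+30, …, 39+4, 41+0) = 52
best[9] = max(4+52, 13+43, 9+39, …, 41+4, 32+0) = 56
best[10] = max(4+56, 13+52, 9+43, …, 32+4, 32+0) = 65
One optimal cutting: 2 + 2 + 2 + 2 + 2 → $13 + $13 + $13 + $13 + $13 = $65.

65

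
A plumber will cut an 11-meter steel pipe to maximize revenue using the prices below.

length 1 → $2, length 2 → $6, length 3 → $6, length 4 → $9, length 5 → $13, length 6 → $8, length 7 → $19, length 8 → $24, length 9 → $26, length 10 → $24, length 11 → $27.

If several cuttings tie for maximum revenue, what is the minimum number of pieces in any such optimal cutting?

Build r[k] bottom-up: r[k] = max over allowed piece i of (p[i] + r[k−i]).
r[1] = 2
r[2] = 6
r[3] = 8  (first piece 1, then r[2]=6)
r[4] = 12  (first piece 2, then r[2]=6)
r[5] = 14  (first piece 1, then r[4]=12)
r[6] = 18  (first piece 2, then r[4]=12)
r[7] = 20  (first piece 1, then r[6]=18)
r[8] = 24  (first piece 2, then r[6]=18)
r[9] = 26  (first piece 1, then r[8]=24)
r[10] = 30  (first piece 2, then r[8]=24)
r[11] = 32  (first piece 1, then r[10]=30)
Maximum revenue is $32.
Now minimize piece count subject to staying optimal: for each k, pieces[k] = 1 + min over i with p[i]+r[k−i]=r[k] of pieces[k−i].
pieces[8] = 1
pieces[9] = 1
pieces[10] = 2
pieces[11] = 2

2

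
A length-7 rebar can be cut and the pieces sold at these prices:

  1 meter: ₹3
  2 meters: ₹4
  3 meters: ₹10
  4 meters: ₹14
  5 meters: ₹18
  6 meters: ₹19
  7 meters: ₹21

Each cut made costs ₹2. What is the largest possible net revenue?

Build net[k] bottom-up: net[k] = max over allowed piece i of (p[i] + net[k−i]) − 2 per cut.
net[1] = 3
net[2] = 4  (first piece 1, then net[1]=3)
net[3] = 10
net[4] = 14
net[5] = 18
net[6] = 19  (first piece 1, then net[5]=18)
net[7] = 22  (first piece 3, then net[4]=14)
One optimal plan: pieces 4 + 3 (1 cut) → ₹24 − ₹2 = ₹22.

22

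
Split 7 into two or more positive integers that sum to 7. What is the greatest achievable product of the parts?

Define prod[k] = max over 1≤i<k of i · max(k−i, prod[k−i]); the inner max lets the remainder stay uncut if that's better.
prod[2] = 1*max(1,0) = 1*1 = 1
prod[3] = max(1*2, 2*1) = 2
prod[4] = max(1*3, 2*2, 3*1) = 4
prod[5] = max(1*4, 2*3, 3*2, 4*1) = 6
prod[6] = max(1*6, 2*4, 3*3, 4*2, 5*1) = 9
prod[7] = max(1*9, 2*6, 3*4, 4*3, 5*2, 6*1) = 12
One optimal split: 3 + 2 + 2; product 3*2*2 = 12.

12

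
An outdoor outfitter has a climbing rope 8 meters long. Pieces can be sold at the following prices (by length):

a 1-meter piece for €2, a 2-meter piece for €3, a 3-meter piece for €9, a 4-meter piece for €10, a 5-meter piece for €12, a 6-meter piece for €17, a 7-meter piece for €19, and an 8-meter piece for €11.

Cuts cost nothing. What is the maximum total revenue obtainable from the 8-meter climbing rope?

Consider every possible first cut. R[k] is the best of p[i]+R[k−i] over all sellable i≤k.
R[1] = 2
R[2] = max(2+2, 3+0) = 4
R[3] = max(2+4, 3+2, 9+0) = 9
R[4] = max(2+9, 3+4, 9+2, 10+0) = 11
R[5] = max(2+11, 3+9, 9+4, 10+2, 12+0) = 13
R[6] = max(2+13, 3+11, 9+9, 10+4, 12+2, 17+0) = 18
R[7] = max(2+18, 3+13, 9+11, …, 17+2, 19+0) = 20
R[8] = max(2+20, 3+18, 9+13, …, 19+2, 11+0) = 22
One optimal cutting: 3 + 3 + 1 + 1 → €9 + €9 + €2 + €2 = €22.

22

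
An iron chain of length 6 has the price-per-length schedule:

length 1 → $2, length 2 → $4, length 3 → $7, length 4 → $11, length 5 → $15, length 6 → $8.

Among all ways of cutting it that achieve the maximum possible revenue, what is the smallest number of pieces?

Build r[k] bottom-up: r[k] = max over allowed piece i of (p[i] + r[k−i]).
r[1] = 2
r[2] = max(2+2, 4+0) = 4
r[3] = max(2+4, 4+2, 7+0) = 7
r[4] = max(2+7, 4+4, 7+2, 11+0) = 11
r[5] = max(2+11, 4+7, 7+4, 11+2, 15+0) = 15
r[6] = max(2+15, 4+11, 7+7, 11+4, 15+2, 8+0) = 17
Maximum revenue is $17.
Now minimize piece count subject to staying optimal: for each k, pieces[k] = 1 + min over i with p[i]+r[k−i]=r[k] of pieces[k−i].
pieces[3] = 1
pieces[4] = 1
pieces[5] = 1
pieces[6] = 2

2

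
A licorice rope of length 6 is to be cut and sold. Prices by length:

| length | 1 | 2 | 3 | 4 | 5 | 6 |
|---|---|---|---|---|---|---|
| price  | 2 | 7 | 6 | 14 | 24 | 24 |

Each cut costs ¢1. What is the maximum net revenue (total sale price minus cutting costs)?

25

Consider every possible first cut. r[k] is the best of p[i]+r[k−i] over all sellable i≤k, charging 1 whenever i<k.
r[1] = 2
r[2] = max(2+2-1, 7+0) = 7
r[3] = max(2+7-1, 7+2-1, 6+0) = 8
r[4] = max(2+8-1, 7+7-1, 6+2-1, 14+0) = 14
r[5] = max(2+14-1, 7+8-1, 6+7-1, 14+2-1, 24+0) = 24
r[6] = max(2+24-1, 7+14-1, 6+8-1, 14+7-1, 24+2-1, 24+0) = 25
One optimal plan: pieces 5 + 1 (1 cut) → ¢26 − ¢1 = ¢25.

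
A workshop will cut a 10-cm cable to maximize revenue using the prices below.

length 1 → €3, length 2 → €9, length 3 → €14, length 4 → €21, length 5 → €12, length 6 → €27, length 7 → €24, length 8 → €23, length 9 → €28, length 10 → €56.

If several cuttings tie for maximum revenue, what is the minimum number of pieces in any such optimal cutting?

1

Consider every possible first cut. r[k] is the best of p[i]+r[k−i] over all sellable i≤k.
r[1] = 3
r[2] = max(3+3, 9+0) = 9
r[3] = max(3+9, 9+3, 14+0) = 14
r[4] = max(3+14, 9+9, 14+3, 21+0) = 21
r[5] = max(3+21, 9+14, 14+9, 21+3, 12+0) = 24
r[6] = max(3+24, 9+21, 14+14, 21+9, 12+3, 27+0) = 30
r[7] = max(3+30, 9+24, 14+21, …, 27+3, 24+0) = 35
r[8] = max(3+35, 9+30, 14+24, …, 24+3, 23+0) = 42
r[9] = max(3+42, 9+35, 14+30, …, 23+3, 28+0) = 45
r[10] = max(3+45, 9+42, 14+35, …, 28+3, 56+0) = 56
Maximum revenue is €56.
Now minimize piece count subject to staying optimal: for each k, pieces[k] = 1 + min over i with p[i]+r[k−i]=r[k] of pieces[k−i].
pieces[7] = 2
pieces[8] = 2
pieces[9] = 3
pieces[10] = 1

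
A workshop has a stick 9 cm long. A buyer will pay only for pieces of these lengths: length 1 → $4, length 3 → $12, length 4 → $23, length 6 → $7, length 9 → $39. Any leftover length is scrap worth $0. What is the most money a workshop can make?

50

Build r[k] bottom-up: r[k] = max over allowed piece i of (p[i] + r[k−i]).
r[1] = 4
r[2] = 8  (first piece 1, then r[1]=4)
r[3] = max(4+8, 12+0) = 12
r[4] = max(4+12, 12+4, 23+0) = 23
r[5] = max(4+23, 12+8, 23+4) = 27
r[6] = max(4+27, 12+12, 23+8, 7+0) = 31
r[7] = max(4+31, 12+23, 23+12, 7+4) = 35
r[8] = max(4+35, 12+27, 23+23, 7+8) = 46
r[9] = max(4+46, 12+31, 23+27, 7+12, 39+0) = 50
One optimal cutting: 4 + 4 + 1 → $50.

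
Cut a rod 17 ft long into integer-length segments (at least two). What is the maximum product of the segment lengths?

Let f[k] be the best product for length k (with at least one cut). For each first piece i, the rest contributes max(k−i, f[k−i]).
Small cases: f[2]=1, f[3]=2, f[4]=4, f[5]=6, f[6]=9, f[7]=12, f[8]=18, f[9]=27, f[10]=36, f[11]=54, f[12]=81.
f[13] = 2*max(11,54) = 2*54 = 108
f[14] = 2*max(12,81) = 2*81 = 162
f[15] = 3*max(12,81) = 3*81 = 243
f[16] = 2*max(14,162) = 2*162 = 324
f[17] = 2*max(15,243) = 2*243 = 486
One optimal split: 3 + 3 + 3 + 3 + 3 + 2; product 3*3*3*3*3*2 = 486.

486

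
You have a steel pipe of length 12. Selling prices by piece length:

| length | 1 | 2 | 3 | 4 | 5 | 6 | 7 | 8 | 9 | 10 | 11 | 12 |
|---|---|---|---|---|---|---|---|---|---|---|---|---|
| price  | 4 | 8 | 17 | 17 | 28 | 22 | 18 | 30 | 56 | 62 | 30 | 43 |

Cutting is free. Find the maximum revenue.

73

Consider every possible first cut. best[k] is the best of p[i]+best[k−i] over all sellable i≤k.
best[1] = 4
best[2] = 8  (first piece 1, then best[1]=4)
best[3] = 17
best[4] = 21  (first piece 1, then best[3]=17)
best[5] = 28
best[6] = 34  (first piece 3, then best[3]=17)
best[7] = 38  (first piece 1, then best[6]=34)
best[8] = 45  (first piece 3, then best[5]=28)
best[9] = 56
best[10] = 62
best[11] = 66  (first piece 1, then best[10]=62)
best[12] = 73  (first piece 3, then best[9]=56)
One optimal cutting: 9 + 3 → $56 + $17 = $73.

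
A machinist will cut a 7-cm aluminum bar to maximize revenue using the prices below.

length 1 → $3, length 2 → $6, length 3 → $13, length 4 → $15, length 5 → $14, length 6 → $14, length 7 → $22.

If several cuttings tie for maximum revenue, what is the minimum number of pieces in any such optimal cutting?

Consider every possible first cut. r[k] is the best of p[i]+r[k−i] over all sellable i≤k.
r[1] = 3
r[2] = 6  (first piece 1, then r[1]=3)
r[3] = 13
r[4] = 16  (first piece 1, then r[3]=13)
r[5] = 19  (first piece 1, then r[4]=16)
r[6] = 26  (first piece 3, then r[3]=13)
r[7] = 29  (first piece 1, then r[6]=26)
Maximum revenue is $29.
Now minimize piece count subject to staying optimal: for each k, pieces[k] = 1 + min over i with p[i]+r[k−i]=r[k] of pieces[k−i].
pieces[4] = 2
pieces[5] = 2
pieces[6] = 2
pieces[7] = 3

3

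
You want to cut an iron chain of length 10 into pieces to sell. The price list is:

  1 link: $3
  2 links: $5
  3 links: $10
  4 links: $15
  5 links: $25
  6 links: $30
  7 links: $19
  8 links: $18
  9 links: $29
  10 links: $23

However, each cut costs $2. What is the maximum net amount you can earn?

Build net[k] bottom-up: net[k] = max over allowed piece i of (p[i] + net[k−i]) − 2 per cut.
net[1] = 3
net[2] = 5
net[3] = 10
net[4] = 15
net[5] = 25
net[6] = 30
net[7] = 31  (first piece 1, then net[6]=30)
net[8] = 33  (first piece 2, then net[6]=30)
net[9] = 38  (first piece 3, then net[6]=30)
net[10] = 48  (first piece 5, then net[5]=25)
One optimal plan: pieces 5 + 5 (1 cut) → $50 − $2 = $48.

48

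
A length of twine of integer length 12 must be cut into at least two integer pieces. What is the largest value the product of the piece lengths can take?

Let prod[k] be the best product for length k (with at least one cut). For each first piece i, the rest contributes max(k−i, prod[k−i]).
Small cases: prod[2]=1, prod[3]=2, prod[4]=4, prod[5]=6.
prod[6] = 3·max(3,2) = 3·3 = 9
prod[7] = 2·max(5,6) = 2·6 = 12
prod[8] = 2·max(6,9) = 2·9 = 18
prod[9] = 3·max(6,9) = 3·9 = 27
prod[10] = 2·max(8,18) = 2·18 = 36
prod[11] = 2·max(9,27) = 2·27 = 54
prod[12] = 3·max(9,27) = 3·27 = 81
One optimal split: 3 + 3 + 3 + 3; product 3·3·3·3 = 81.

81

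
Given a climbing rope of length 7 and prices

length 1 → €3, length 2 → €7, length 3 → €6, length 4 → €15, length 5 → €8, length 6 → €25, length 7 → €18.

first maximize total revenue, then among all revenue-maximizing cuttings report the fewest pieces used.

2

Build r[k] bottom-up: r[k] = max over allowed piece i of (p[i] + r[k−i]).
r[1] = 3
r[2] = max(3+3, 7+0) = 7
r[3] = max(3+7, 7+3, 6+0) = 10
r[4] = max(3+10, 7+7, 6+3, 15+0) = 15
r[5] = max(3+15, 7+10, 6+7, 15+3, 8+0) = 18
r[6] = max(3+18, 7+15, 6+10, 15+7, 8+3, 25+0) = 25
r[7] = max(3+25, 7+18, 6+15, …, 25+3, 18+0) = 28
Maximum revenue is €28.
Now minimize piece count subject to staying optimal: for each k, pieces[k] = 1 + min over i with p[i]+r[k−i]=r[k] of pieces[k−i].
pieces[4] = 1
pieces[5] = 2
pieces[6] = 1
pieces[7] = 2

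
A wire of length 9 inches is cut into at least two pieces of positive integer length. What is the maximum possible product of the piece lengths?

Fill P[k] for k=2..9: at each k try every first piece i and multiply by the better of (k−i) uncut or P[k−i].
P[2] = 1×max(1,0) = 1×1 = 1
P[3] = 1×max(2,1) = 1×2 = 2
P[4] = 2×max(2,1) = 2×2 = 4
P[5] = 2×max(3,2) = 2×3 = 6
P[6] = 3×max(3,2) = 3×3 = 9
P[7] = 2×max(5,6) = 2×6 = 12
P[8] = 2×max(6,9) = 2×9 = 18
P[9] = 3×max(6,9) = 3×9 = 27
One optimal split: 3 + 3 + 3; product 3×3×3 = 27.

27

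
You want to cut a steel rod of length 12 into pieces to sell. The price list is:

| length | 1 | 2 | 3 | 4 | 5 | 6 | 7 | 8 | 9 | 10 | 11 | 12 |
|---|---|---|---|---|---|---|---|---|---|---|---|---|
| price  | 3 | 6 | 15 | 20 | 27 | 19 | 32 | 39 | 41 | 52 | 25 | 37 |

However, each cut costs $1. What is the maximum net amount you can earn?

Build v[k] bottom-up: v[k] = max over allowed piece i of (p[i] + v[k−i]) − 1 per cut.
v[1] = 3
v[2] = 6
v[3] = 15
v[4] = 20
v[5] = 27
v[6] = 29  (first piece 1, then v[5]=27)
v[7] = 34  (first piece 3, then v[4]=20)
v[8] = 41  (first piece 3, then v[5]=27)
v[9] = 46  (first piece 4, then v[5]=27)
v[10] = 53  (first piece 5, then v[5]=27)
v[11] = 55  (first piece 1, then v[10]=53)
v[12] = 60  (first piece 3, then v[9]=46)
One optimal plan: pieces 5 + 4 + 3 (2 cuts) → $62 − $2 = $60.

60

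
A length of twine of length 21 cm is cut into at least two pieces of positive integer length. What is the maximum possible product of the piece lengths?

2187

Let P[k] be the best product for length k (with at least one cut). For each first piece i, the rest contributes max(k−i, P[k−i]).
P[2] = 1·max(1,0) = 1·1 = 1
P[3] = max(1·2, 2·1) = 2
P[4] = max(1·3, 2·2, 3·1) = 4
P[5] = max(1·4, 2·3, 3·2, 4·1) = 6
P[6] = max(1·6, 2·4, 3·3, 4·2, 5·1) = 9
P[7] = max(1·9, 2·6, 3·4, 4·3, 5·2, 6·1) = 12
P[8] = max(1·12, 2·9, 3·6, …, 6·2, 7·1) = 18
P[9] = max(1·18, 2·12, 3·9, …, 7·2, 8·1) = 27
P[10] = max(1·27, 2·18, 3·12, …, 8·2, 9·1) = 36
P[11] = max(1·36, 2·27, 3·18, …, 9·2, 10·1) = 54
P[12] = max(1·54, 2·36, 3·27, …, 10·2, 11·1) = 81
P[13] = max(1·81, 2·54, 3·36, …, 11·2, 12·1) = 108
P[14] = max(1·108, 2·81, 3·54, …, 12·2, 13·1) = 162
P[15] = max(1·162, 2·108, 3·81, …, 13·2, 14·1) = 243
P[16] = max(1·243, 2·162, 3·108, …, 14·2, 15·1) = 324
P[17] = max(1·324, 2·243, 3·162, …, 15·2, 16·1) = 486
P[18] = max(1·486, 2·324, 3·243, …, 16·2, 17·1) = 729
P[19] = max(1·729, 2·486, 3·324, …, 17·2, 18·1) = 972
P[20] = max(1·972, 2·729, 3·486, …, 18·2, 19·1) = 1458
P[21] = max(1·1458, 2·972, 3·729, …, 19·2, 20·1) = 2187
One optimal split: 3 + 3 + 3 + 3 + 3 + 3 + 3; product 3·3·3·3·3·3·3 = 2187.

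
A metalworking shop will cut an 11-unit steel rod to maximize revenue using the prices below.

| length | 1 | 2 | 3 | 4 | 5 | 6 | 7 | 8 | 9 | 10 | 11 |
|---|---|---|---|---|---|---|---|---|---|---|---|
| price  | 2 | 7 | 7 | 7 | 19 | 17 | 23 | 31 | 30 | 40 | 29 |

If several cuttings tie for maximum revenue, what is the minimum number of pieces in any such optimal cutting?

Let r[k] be the best obtainable value from length k. For each k, try every first piece i and keep the best of price[i] + r[k−i].
r[1] = 2
r[2] = 7
r[3] = 9  (first piece 1, then r[2]=7)
r[4] = 14  (first piece 2, then r[2]=7)
r[5] = 19
r[6] = 21  (first piece 1, then r[5]=19)
r[7] = 26  (first piece 2, then r[5]=19)
r[8] = 31
r[9] = 33  (first piece 1, then r[8]=31)
r[10] = 40
r[11] = 42  (first piece 1, then r[10]=40)
Maximum revenue is $42.
Now minimize piece count subject to staying optimal: for each k, pieces[k] = 1 + min over i with p[i]+r[k−i]=r[k] of pieces[k−i].
pieces[8] = 1
pieces[9] = 2
pieces[10] = 1
pieces[11] = 2

2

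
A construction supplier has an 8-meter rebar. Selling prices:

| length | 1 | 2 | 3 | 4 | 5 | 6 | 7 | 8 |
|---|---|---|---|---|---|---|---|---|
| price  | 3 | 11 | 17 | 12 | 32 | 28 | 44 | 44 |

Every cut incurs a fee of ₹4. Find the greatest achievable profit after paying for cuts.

Build r[k] bottom-up: r[k] = max over allowed piece i of (p[i] + r[k−i]) − 4 per cut.
r[1] = 3
r[2] = 11
r[3] = 17
r[4] = 18  (first piece 2, then r[2]=11)
r[5] = 32
r[6] = 31  (first piece 1, then r[5]=32)
r[7] = 44
r[8] = 45  (first piece 3, then r[5]=32)
One optimal plan: pieces 5 + 3 (1 cut) → ₹49 − ₹4 = ₹45.

45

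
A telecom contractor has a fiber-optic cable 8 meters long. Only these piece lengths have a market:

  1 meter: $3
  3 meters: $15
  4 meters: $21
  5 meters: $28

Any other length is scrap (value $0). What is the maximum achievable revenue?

Let f[k] be the best obtainable value from length k. For each k, try every first piece i and keep the best of price[i] + f[k−i].
f[1] = 3
f[2] = 6  (first piece 1, then f[1]=3)
f[3] = 15
f[4] = 21
f[5] = 28
f[6] = 31  (first piece 1, then f[5]=28)
f[7] = 36  (first piece 3, then f[4]=21)
f[8] = 43  (first piece 3, then f[5]=28)
One optimal cutting: 5 + 3 → $43.

43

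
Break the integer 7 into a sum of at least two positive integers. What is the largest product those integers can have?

12

Define m[k] = max over 1≤i<k of i · max(k−i, m[k−i]); the inner max lets the remainder stay uncut if that's better.
m[2] = 1·max(1,0) = 1·1 = 1
m[3] = 1·max(2,1) = 1·2 = 2
m[4] = 2·max(2,1) = 2·2 = 4
m[5] = 2·max(3,2) = 2·3 = 6
m[6] = 3·max(3,2) = 3·3 = 9
m[7] = 2·max(5,6) = 2·6 = 12
One optimal split: 3 + 2 + 2; product 3·2·2 = 12.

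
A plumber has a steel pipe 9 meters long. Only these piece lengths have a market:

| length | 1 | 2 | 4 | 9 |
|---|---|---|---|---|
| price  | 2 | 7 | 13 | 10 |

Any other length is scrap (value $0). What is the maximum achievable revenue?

Build f[k] bottom-up: f[k] = max over allowed piece i of (p[i] + f[k−i]).
f[1] = 2
f[2] = max(2+2, 7+0) = 7
f[3] = max(2+7, 7+2) = 9
f[4] = max(2+9, 7+7, 13+0) = 14
f[5] = max(2+14, 7+9, 13+2) = 16
f[6] = max(2+16, 7+14, 13+7) = 21
f[7] = max(2+21, 7+16, 13+9) = 23
f[8] = max(2+23, 7+21, 13+14) = 28
f[9] = max(2+28, 7+23, 13+16, 10+0) = 30
One optimal cutting: 2 + 2 + 2 + 2 + 1 → $30.

30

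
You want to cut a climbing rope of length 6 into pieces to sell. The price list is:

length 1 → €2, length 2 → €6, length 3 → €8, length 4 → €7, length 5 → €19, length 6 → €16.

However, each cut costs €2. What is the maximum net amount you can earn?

19

Let r[k] be the best obtainable value from length k. For each k, try every first piece i and keep the best of price[i] + r[k−i] minus the 2 cut fee when i<k.
r[1] = 2
r[2] = max(2+2-2, 6+0) = 6
r[3] = max(2+6-2, 6+2-2, 8+0) = 8
r[4] = max(2+8-2, 6+6-2, 8+2-2, 7+0) = 10
r[5] = max(2+10-2, 6+8-2, 8+6-2, 7+2-2, 19+0) = 19
r[6] = max(2+19-2, 6+10-2, 8+8-2, 7+6-2, 19+2-2, 16+0) = 19
One optimal plan: pieces 5 + 1 (1 cut) → €21 − €2 = €19.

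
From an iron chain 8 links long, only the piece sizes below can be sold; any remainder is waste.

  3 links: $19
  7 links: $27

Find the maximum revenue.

38

Consider every possible first cut. f[k] is the best of p[i]+f[k−i] over all sellable i≤k.
f[1] = 0
f[2] = 0
f[3] = 19
f[4] = 19
f[5] = 19
f[6] = 38  (first piece 3, then f[3]=19)
f[7] = max(19+19, 27+0) = 38
f[8] = max(19+19, 27+0) = 38
One optimal cutting: pieces 3 + 3 with 2 links of scrap → $38.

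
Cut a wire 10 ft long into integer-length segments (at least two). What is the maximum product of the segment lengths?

36

Fill m[k] for k=2..10: at each k try every first piece i and multiply by the better of (k−i) uncut or m[k−i].
m[2] = 1·max(1,0) = 1·1 = 1
m[3] = max(1·2, 2·1) = 2
m[4] = max(1·3, 2·2, 3·1) = 4
m[5] = max(1·4, 2·3, 3·2, 4·1) = 6
m[6] = max(1·6, 2·4, 3·3, 4·2, 5·1) = 9
m[7] = max(1·9, 2·6, 3·4, 4·3, 5·2, 6·1) = 12
m[8] = max(1·12, 2·9, 3·6, …, 6·2, 7·1) = 18
m[9] = max(1·18, 2·12, 3·9, …, 7·2, 8·1) = 27
m[10] = max(1·27, 2·18, 3·12, …, 8·2, 9·1) = 36
One optimal split: 3 + 3 + 2 + 2; product 3·3·2·2 = 36.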